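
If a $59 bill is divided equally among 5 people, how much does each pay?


Total bill: $59
Number of people: 5
Each pays: $59 / 5 = $11.80

$11.80


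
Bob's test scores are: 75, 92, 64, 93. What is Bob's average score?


Add the scores:
75 + 92 + 64 + 93 = 324
Divide by the number of tests:
324 / 4 = 81

81


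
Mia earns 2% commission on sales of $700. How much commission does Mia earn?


Convert rate to decimal:
2% = 0.02
Multiply by sales:
$700 x 0.02 = $14

$14


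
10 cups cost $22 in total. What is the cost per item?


Total cost: $22
Number of items: 10
Unit price: $22 / 10 = $2.20

$2.20


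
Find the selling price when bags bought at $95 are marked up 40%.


Calculate the markup amount:
40% of $95 = $38
Add to cost:
$95 + $38 = $133

$133


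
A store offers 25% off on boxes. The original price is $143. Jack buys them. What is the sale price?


Calculate the discount amount:
25% of $143 = $35.75
Subtract from original:
$143 - $35.75 = $107.25

$107.25


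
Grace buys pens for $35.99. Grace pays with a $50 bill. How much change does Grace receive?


Start with the amount paid:
$50
Subtract the price:
$50 - $35.99 = $14.01

$14.01


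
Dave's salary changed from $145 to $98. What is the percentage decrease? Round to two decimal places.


Find the absolute change:
|98 - 145| = 47
Divide by original and multiply by 100:
47 / 145 x 100 = 32.4137...% ≈ 32.41%

32.41%


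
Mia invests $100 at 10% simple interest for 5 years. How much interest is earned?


Use the formula I = P x R x T / 100
P x R x T = 100 x 10 x 5 = 5000
I = 5000 / 100 = $50

$50


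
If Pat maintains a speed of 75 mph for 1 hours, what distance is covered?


Use the formula: distance = speed x time
Speed = 75 mph, Time = 1 hours
75 x 1 = 75 miles

75 miles


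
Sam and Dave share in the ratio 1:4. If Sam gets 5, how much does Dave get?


Find the multiplier:
5 / 1 = 5
Apply to Dave's share:
4 x 5 = 20

20


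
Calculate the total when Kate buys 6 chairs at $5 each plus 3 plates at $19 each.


Cost of chairs:
6 x $5 = $30
Cost of plates:
3 x $19 = $57
Add both:
$30 + $57 = $87

$87


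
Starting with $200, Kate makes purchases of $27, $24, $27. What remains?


Add up expenses:
$27 + $24 + $27 = $78
Subtract from budget:
$200 - $78 = $122

$122


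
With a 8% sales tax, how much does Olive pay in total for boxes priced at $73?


Calculate the tax:
8% of $73 = $5.84
Add tax to price:
$73 + $5.84 = $78.84

$78.84


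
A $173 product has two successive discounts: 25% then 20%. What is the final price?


First discount:
25% of $173 = $43.25
Price after first discount:
$173 - $43.25 = $129.75
Second discount:
20% of $129.75 = $25.95
Final price:
$129.75 - $25.95 = $103.80

$103.80


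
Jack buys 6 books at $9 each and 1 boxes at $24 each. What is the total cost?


Cost of books:
6 x $9 = $54
Cost of boxes:
1 x $24 = $24
Add both:
$54 + $24 = $78

$78


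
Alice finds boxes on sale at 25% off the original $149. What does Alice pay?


Calculate the discount amount:
25% of $149 = $37.25
Subtract from original:
$149 - $37.25 = $111.75

$111.75


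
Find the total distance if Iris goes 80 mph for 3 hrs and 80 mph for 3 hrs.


Leg 1 distance:
80 x 3 = 240 miles
Leg 2 distance:
80 x 3 = 240 miles
Total distance:
240 + 240 = 480 miles

480 miles


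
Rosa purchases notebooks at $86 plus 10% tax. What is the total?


Calculate the tax:
10% of $86 = $8.60
Add tax to price:
$86 + $8.60 = $94.60

$94.60


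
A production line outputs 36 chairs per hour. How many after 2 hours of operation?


Production rate: 36 chairs per hour
Time: 2 hours
Total: 36 x 2 = 72 chairs

72 chairs


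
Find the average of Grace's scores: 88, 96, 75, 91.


Add the scores:
88 + 96 + 75 + 91 = 350
Divide by the number of tests:
350 / 4 = 87.5

87.5


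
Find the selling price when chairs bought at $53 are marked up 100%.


Calculate the markup amount:
100% of $53 = $53
Add to cost:
$53 + $53 = $106

$106


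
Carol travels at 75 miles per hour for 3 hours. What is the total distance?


Use the formula: distance = speed x time
Speed = 75 mph, Time = 3 hours
75 x 3 = 225 miles

225 miles


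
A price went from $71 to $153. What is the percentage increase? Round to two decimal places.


Find the absolute change:
|153 - 71| = 82
Divide by original and multiply by 100:
82 / 71 x 100 = 115.4929...% ≈ 115.49%

115.49%


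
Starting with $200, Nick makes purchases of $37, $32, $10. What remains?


Add up expenses:
$37 + $32 + $10 = $79
Subtract from budget:
$200 - $79 = $121

$121


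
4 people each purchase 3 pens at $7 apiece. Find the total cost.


Cost per person:
3 x $7 = $21
Group total:
4 x $21 = $84

$84


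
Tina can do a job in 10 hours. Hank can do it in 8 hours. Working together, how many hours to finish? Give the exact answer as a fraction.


Tina's rate: 1/10 of the job per hour
Hank's rate: 1/8 of the job per hour
Combined rate: 1/10 + 1/8 = 9/40 per hour
Time = 1 / (9/40) = 40/9 hours (≈ 4.44 hours)

40/9 hours


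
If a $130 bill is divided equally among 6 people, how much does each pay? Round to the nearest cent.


Total bill: $130
Number of people: 6
Each pays: $130 / 6 = $21.6666... ≈ $21.67

$21.67


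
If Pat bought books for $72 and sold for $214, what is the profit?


Selling price = $214
Cost price = $72
Profit = selling price - cost price:
Profit = $214 - $72 = $142

$142


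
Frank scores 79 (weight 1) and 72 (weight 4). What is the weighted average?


Weighted sum:
1 x 79 + 4 x 72 = 367
Total weight:
1 + 4 = 5
Weighted average:
367 / 5 = 73.4

73.4


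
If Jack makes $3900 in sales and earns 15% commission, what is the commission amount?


Convert rate to decimal:
15% = 0.15
Multiply by sales:
$3900 x 0.15 = $585

$585


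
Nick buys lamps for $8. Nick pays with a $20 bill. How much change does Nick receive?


Start with the amount paid:
$20
Subtract the price:
$20 - $8 = $12

$12


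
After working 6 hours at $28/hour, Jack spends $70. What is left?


Calculate earnings:
6 x $28 = $168
Subtract spending:
$168 - $70 = $98

$98


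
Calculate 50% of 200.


Convert percentage to decimal:
50% = 0.5
Multiply:
200 x 0.5 = 100

100


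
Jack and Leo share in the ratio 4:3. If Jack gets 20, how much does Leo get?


Find the multiplier:
20 / 4 = 5
Apply to Leo's share:
3 x 5 = 15

15


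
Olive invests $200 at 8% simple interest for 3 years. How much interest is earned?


Use the formula I = P x R x T / 100
P x R x T = 200 x 8 x 3 = 4800
I = 4800 / 100 = $48

$48


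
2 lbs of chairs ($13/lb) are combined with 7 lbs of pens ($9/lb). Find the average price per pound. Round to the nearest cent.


Cost of chairs:
2 x $13 = $26
Cost of pens:
7 x $9 = $63
Total cost: $26 + $63 = $89
Total weight: 9 lbs
Average: $89 / 9 = $9.8888... ≈ $9.89/lb

$9.89/lb


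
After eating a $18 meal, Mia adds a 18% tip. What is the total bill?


Calculate the tip:
18% of $18 = $3.24
Add tip to meal cost:
$18 + $3.24 = $21.24

$21.24


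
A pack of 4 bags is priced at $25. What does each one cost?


Total cost: $25
Number of items: 4
Unit price: $25 / 4 = $6.25

$6.25


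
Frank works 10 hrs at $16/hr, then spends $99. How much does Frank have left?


Calculate earnings:
10 x $16 = $160
Subtract spending:
$160 - $99 = $61

$61


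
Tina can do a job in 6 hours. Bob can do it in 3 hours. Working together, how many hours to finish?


Tina's rate: 1/6 of the job per hour
Bob's rate: 1/3 of the job per hour
Combined rate: 1/6 + 1/3 = 1/2 per hour
Time = 1 / (1/2) = 2 hours

2 hours


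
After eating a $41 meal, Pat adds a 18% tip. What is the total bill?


Calculate the tip:
18% of $41 = $7.38
Add tip to meal cost:
$41 + $7.38 = $48.38

$48.38


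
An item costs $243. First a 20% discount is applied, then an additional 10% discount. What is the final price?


First discount:
20% of $243 = $48.60
Price after first discount:
$243 - $48.60 = $194.40
Second discount:
10% of $194.40 = $19.44
Final price:
$194.40 - $19.44 = $174.96

$174.96


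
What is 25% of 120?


Convert percentage to decimal:
25% = 0.25
Multiply:
120 x 0.25 = 30

30


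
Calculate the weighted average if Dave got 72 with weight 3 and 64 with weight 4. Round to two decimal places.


Weighted sum:
3 x 72 + 4 x 64 = 472
Total weight:
3 + 4 = 7
Weighted average:
472 / 7 = 67.4285... ≈ 67.43

67.43


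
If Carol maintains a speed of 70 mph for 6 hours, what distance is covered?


Use the formula: distance = speed x time
Speed = 70 mph, Time = 6 hours
70 x 6 = 420 miles

420 miles


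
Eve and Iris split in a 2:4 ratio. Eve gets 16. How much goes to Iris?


Find the multiplier:
16 / 2 = 8
Apply to Iris's share:
4 x 8 = 32

32


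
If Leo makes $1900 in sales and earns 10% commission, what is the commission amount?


Convert rate to decimal:
10% = 0.1
Multiply by sales:
$1900 x 0.1 = $190

$190


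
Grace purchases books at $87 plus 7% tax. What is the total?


Calculate the tax:
7% of $87 = $6.09
Add tax to price:
$87 + $6.09 = $93.09

$93.09


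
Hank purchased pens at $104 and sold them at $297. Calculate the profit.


Selling price = $297
Cost price = $104
Profit = selling price - cost price:
Profit = $297 - $104 = $193

$193


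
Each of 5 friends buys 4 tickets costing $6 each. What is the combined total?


Cost per person:
4 x $6 = $24
Group total:
5 x $24 = $120

$120


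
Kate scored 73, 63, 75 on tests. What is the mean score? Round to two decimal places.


Add the scores:
73 + 63 + 75 = 211
Divide by the number of tests:
211 / 3 = 70.3333... ≈ 70.33

70.33


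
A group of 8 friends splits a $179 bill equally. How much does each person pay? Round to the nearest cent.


Total bill: $179
Number of people: 8
Each pays: $179 / 8 = $22.375 ≈ $22.38

$22.38


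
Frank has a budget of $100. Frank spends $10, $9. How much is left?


Add up expenses:
$10 + $9 = $19
Subtract from budget:
$100 - $19 = $81

$81


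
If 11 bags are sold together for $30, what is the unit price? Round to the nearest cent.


Total cost: $30
Number of items: 11
Unit price: $30 / 11 = $2.7272... ≈ $2.73

$2.73


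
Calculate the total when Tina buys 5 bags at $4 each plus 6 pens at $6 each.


Cost of bags:
5 x $4 = $20
Cost of pens:
6 x $6 = $36
Add both:
$20 + $36 = $56

$56


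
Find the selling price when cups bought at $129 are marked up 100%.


Calculate the markup amount:
100% of $129 = $129
Add to cost:
$129 + $129 = $258

$258


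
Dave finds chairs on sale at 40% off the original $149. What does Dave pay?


Calculate the discount amount:
40% of $149 = $59.60
Subtract from original:
$149 - $59.60 = $89.40

$89.40


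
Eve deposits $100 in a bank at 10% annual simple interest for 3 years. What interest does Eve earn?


Use the formula I = P x R x T / 100
P x R x T = 100 x 10 x 3 = 3000
I = 3000 / 100 = $30

$30


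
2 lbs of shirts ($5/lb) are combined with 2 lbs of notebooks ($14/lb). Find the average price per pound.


Cost of shirts:
2 x $5 = $10
Cost of notebooks:
2 x $14 = $28
Total cost: $10 + $28 = $38
Total weight: 4 lbs
Average: $38 / 4 = $9.50/lb

$9.50/lb


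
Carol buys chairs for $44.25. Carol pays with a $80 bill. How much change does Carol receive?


Start with the amount paid:
$80
Subtract the price:
$80 - $44.25 = $35.75

$35.75


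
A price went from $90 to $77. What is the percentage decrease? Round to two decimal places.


Find the absolute change:
|77 - 90| = 13
Divide by original and multiply by 100:
13 / 90 x 100 = 14.4444...% ≈ 14.44%

14.44%


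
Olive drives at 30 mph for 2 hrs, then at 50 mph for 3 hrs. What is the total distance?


Leg 1 distance:
30 x 2 = 60 miles
Leg 2 distance:
50 x 3 = 150 miles
Total distance:
60 + 150 = 210 miles

210 miles


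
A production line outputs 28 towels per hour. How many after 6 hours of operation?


Production rate: 28 towels per hour
Time: 6 hours
Total: 28 x 6 = 168 towels

168 towels


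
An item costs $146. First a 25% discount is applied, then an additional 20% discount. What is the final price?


First discount:
25% of $146 = $36.50
Price after first discount:
$146 - $36.50 = $109.50
Second discount:
20% of $109.50 = $21.90
Final price:
$109.50 - $21.90 = $87.60

$87.60


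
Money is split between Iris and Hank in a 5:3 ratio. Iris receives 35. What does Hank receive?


Find the multiplier:
35 / 5 = 7
Apply to Hank's share:
3 x 7 = 21

21


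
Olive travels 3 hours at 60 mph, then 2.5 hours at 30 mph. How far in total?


Leg 1 distance:
60 x 3 = 180 miles
Leg 2 distance:
30 x 2.5 = 75 miles
Total distance:
180 + 75 = 255 miles

255 miles


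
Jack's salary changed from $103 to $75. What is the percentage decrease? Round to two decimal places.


Find the absolute change:
|75 - 103| = 28
Divide by original and multiply by 100:
28 / 103 x 100 = 27.1844...% ≈ 27.18%

27.18%


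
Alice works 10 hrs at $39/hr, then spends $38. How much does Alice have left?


Calculate earnings:
10 x $39 = $390
Subtract spending:
$390 - $38 = $352

$352


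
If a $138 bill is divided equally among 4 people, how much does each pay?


Total bill: $138
Number of people: 4
Each pays: $138 / 4 = $34.50

$34.50


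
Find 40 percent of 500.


Convert percentage to decimal:
40% = 0.4
Multiply:
500 x 0.4 = 200

200


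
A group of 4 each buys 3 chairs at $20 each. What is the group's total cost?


Cost per person:
3 x $20 = $60
Group total:
4 x $60 = $240

$240


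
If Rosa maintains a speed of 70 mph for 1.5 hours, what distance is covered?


Use the formula: distance = speed x time
Speed = 70 mph, Time = 1.5 hours
70 x 1.5 = 105 miles

105 miles


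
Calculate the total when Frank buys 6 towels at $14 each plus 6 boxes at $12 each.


Cost of towels:
6 x $14 = $84
Cost of boxes:
6 x $12 = $72
Add both:
$84 + $72 = $156

$156


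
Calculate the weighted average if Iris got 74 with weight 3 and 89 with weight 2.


Weighted sum:
3 x 74 + 2 x 89 = 400
Total weight:
3 + 2 = 5
Weighted average:
400 / 5 = 80

80


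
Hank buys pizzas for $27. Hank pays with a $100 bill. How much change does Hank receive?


Start with the amount paid:
$100
Subtract the price:
$100 - $27 = $73

$73


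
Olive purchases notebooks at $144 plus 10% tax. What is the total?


Calculate the tax:
10% of $144 = $14.40
Add tax to price:
$144 + $14.40 = $158.40

$158.40


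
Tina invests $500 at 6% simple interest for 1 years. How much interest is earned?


Use the formula I = P x R x T / 100
P x R x T = 500 x 6 x 1 = 3000
I = 3000 / 100 = $30

$30


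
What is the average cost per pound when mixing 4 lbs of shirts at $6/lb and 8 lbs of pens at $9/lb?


Cost of shirts:
4 x $6 = $24
Cost of pens:
8 x $9 = $72
Total cost: $24 + $72 = $96
Total weight: 12 lbs
Average: $96 / 12 = $8/lb

$8/lb


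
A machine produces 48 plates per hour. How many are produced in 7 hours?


Production rate: 48 plates per hour
Time: 7 hours
Total: 48 x 7 = 336 plates

336 plates


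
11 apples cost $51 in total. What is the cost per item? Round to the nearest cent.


Total cost: $51
Number of items: 11
Unit price: $51 / 11 = $4.6363... ≈ $4.64

$4.64


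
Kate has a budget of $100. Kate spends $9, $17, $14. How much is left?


Add up expenses:
$9 + $17 + $14 = $40
Subtract from budget:
$100 - $40 = $60

$60


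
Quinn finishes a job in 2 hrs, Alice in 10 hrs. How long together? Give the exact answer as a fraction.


Quinn's rate: 1/2 of the job per hour
Alice's rate: 1/10 of the job per hour
Combined rate: 1/2 + 1/10 = 3/5 per hour
Time = 1 / (3/5) = 5/3 hours (≈ 1.67 hours)

5/3 hours


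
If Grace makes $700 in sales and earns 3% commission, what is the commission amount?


Convert rate to decimal:
3% = 0.03
Multiply by sales:
$700 x 0.03 = $21

$21


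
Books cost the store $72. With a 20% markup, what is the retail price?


Calculate the markup amount:
20% of $72 = $14.40
Add to cost:
$72 + $14.40 = $86.40

$86.40


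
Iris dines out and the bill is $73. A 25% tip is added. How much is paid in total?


Calculate the tip:
25% of $73 = $18.25
Add tip to meal cost:
$73 + $18.25 = $91.25

$91.25


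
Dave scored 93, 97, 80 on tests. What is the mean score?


Add the scores:
93 + 97 + 80 = 270
Divide by the number of tests:
270 / 3 = 90

90


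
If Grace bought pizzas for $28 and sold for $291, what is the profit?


Selling price = $291
Cost price = $28
Profit = selling price - cost price:
Profit = $291 - $28 = $263

$263


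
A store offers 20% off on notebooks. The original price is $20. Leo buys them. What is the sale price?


Calculate the discount amount:
20% of $20 = $4
Subtract from original:
$20 - $4 = $16

$16


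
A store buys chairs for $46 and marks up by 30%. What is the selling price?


Calculate the markup amount:
30% of $46 = $13.80
Add to cost:
$46 + $13.80 = $59.80

$59.80


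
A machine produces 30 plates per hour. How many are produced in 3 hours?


Production rate: 30 plates per hour
Time: 3 hours
Total: 30 x 3 = 90 plates

90 plates


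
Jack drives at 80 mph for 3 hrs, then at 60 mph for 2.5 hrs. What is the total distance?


Leg 1 distance:
80 x 3 = 240 miles
Leg 2 distance:
60 x 2.5 = 150 miles
Total distance:
240 + 150 = 390 miles

390 miles


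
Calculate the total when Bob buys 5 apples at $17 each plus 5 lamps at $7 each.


Cost of apples:
5 x $17 = $85
Cost of lamps:
5 x $7 = $35
Add both:
$85 + $35 = $120

$120


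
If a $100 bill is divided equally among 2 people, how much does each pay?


Total bill: $100
Number of people: 2
Each pays: $100 / 2 = $50

$50


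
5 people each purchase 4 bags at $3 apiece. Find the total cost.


Cost per person:
4 x $3 = $12
Group total:
5 x $12 = $60

$60


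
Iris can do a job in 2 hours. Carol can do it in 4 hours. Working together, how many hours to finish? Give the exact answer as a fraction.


Iris's rate: 1/2 of the job per hour
Carol's rate: 1/4 of the job per hour
Combined rate: 1/2 + 1/4 = 3/4 per hour
Time = 1 / (3/4) = 4/3 hours (≈ 1.33 hours)

4/3 hours


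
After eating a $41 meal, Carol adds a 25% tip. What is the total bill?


Calculate the tip:
25% of $41 = $10.25
Add tip to meal cost:
$41 + $10.25 = $51.25

$51.25


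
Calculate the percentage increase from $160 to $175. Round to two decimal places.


Find the absolute change:
|175 - 160| = 15
Divide by original and multiply by 100:
15 / 160 x 100 = 9.375% ≈ 9.38%

9.38%


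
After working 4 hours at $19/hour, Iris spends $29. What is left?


Calculate earnings:
4 x $19 = $76
Subtract spending:
$76 - $29 = $47

$47


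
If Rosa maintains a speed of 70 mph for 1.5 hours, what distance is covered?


Use the formula: distance = speed x time
Speed = 70 mph, Time = 1.5 hours
70 x 1.5 = 105 miles

105 miles


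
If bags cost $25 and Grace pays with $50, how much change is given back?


Start with the amount paid:
$50
Subtract the price:
$50 - $25 = $25

$25


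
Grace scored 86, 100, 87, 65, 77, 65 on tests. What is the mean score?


Add the scores:
86 + 100 + 87 + 65 + 77 + 65 = 480
Divide by the number of tests:
480 / 6 = 80

80


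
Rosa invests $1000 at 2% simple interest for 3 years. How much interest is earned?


Use the formula I = P x R x T / 100
P x R x T = 1000 x 2 x 3 = 6000
I = 6000 / 100 = $60

$60


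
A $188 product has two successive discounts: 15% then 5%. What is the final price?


First discount:
15% of $188 = $28.20
Price after first discount:
$188 - $28.20 = $159.80
Second discount:
5% of $159.80 = $7.99
Final price:
$159.80 - $7.99 = $151.81

$151.81


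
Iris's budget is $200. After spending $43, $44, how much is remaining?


Add up expenses:
$43 + $44 = $87
Subtract from budget:
$200 - $87 = $113

$113


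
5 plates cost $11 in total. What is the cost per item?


Total cost: $11
Number of items: 5
Unit price: $11 / 5 = $2.20

$2.20


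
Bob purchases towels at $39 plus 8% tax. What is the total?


Calculate the tax:
8% of $39 = $3.12
Add tax to price:
$39 + $3.12 = $42.12

$42.12


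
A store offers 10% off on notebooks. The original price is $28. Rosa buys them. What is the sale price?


Calculate the discount amount:
10% of $28 = $2.80
Subtract from original:
$28 - $2.80 = $25.20

$25.20


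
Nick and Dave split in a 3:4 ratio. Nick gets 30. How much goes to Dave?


Find the multiplier:
30 / 3 = 10
Apply to Dave's share:
4 x 10 = 40

40


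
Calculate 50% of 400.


Convert percentage to decimal:
50% = 0.5
Multiply:
400 x 0.5 = 200

200


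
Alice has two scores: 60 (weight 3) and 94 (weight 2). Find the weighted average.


Weighted sum:
3 x 60 + 2 x 94 = 368
Total weight:
3 + 2 = 5
Weighted average:
368 / 5 = 73.6

73.6


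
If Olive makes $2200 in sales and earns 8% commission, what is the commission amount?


Convert rate to decimal:
8% = 0.08
Multiply by sales:
$2200 x 0.08 = $176

$176


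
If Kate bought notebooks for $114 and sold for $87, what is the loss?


Selling price = $87
Cost price = $114
Loss = cost price - selling price:
Loss = $114 - $87 = $27

$27


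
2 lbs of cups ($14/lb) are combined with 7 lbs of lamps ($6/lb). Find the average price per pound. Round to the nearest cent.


Cost of cups:
2 x $14 = $28
Cost of lamps:
7 x $6 = $42
Total cost: $28 + $42 = $70
Total weight: 9 lbs
Average: $70 / 9 = $7.7777... ≈ $7.78/lb

$7.78/lb


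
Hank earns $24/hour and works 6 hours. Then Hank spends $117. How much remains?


Calculate earnings:
6 x $24 = $144
Subtract spending:
$144 - $117 = $27

$27


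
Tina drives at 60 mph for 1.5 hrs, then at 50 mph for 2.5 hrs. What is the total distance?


Leg 1 distance:
60 x 1.5 = 90 miles
Leg 2 distance:
50 x 2.5 = 125 miles
Total distance:
90 + 125 = 215 miles

215 miles


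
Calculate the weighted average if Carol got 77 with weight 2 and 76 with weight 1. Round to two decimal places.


Weighted sum:
2 x 77 + 1 x 76 = 230
Total weight:
2 + 1 = 3
Weighted average:
230 / 3 = 76.6666... ≈ 76.67

76.67


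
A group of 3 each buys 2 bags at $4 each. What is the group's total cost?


Cost per person:
2 x $4 = $8
Group total:
3 x $8 = $24

$24


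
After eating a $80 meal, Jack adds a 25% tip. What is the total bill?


Calculate the tip:
25% of $80 = $20
Add tip to meal cost:
$80 + $20 = $100

$100


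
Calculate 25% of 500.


Convert percentage to decimal:
25% = 0.25
Multiply:
500 x 0.25 = 125

125


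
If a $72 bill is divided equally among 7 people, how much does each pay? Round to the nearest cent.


Total bill: $72
Number of people: 7
Each pays: $72 / 7 = $10.2857... ≈ $10.29

$10.29


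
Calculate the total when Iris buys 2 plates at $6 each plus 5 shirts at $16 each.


Cost of plates:
2 x $6 = $12
Cost of shirts:
5 x $16 = $80
Add both:
$12 + $80 = $92

$92


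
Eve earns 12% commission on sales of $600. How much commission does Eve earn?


Convert rate to decimal:
12% = 0.12
Multiply by sales:
$600 x 0.12 = $72

$72


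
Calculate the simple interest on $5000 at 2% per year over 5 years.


Use the formula I = P x R x T / 100
P x R x T = 5000 x 2 x 5 = 50000
I = 50000 / 100 = $500

$500


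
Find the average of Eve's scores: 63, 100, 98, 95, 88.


Add the scores:
63 + 100 + 98 + 95 + 88 = 444
Divide by the number of tests:
444 / 5 = 88.8

88.8


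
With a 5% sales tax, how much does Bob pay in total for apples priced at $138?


Calculate the tax:
5% of $138 = $6.90
Add tax to price:
$138 + $6.90 = $144.90

$144.90


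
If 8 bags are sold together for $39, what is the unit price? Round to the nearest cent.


Total cost: $39
Number of items: 8
Unit price: $39 / 8 = $4.875 ≈ $4.88

$4.88


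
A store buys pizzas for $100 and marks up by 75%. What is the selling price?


Calculate the markup amount:
75% of $100 = $75
Add to cost:
$100 + $75 = $175

$175


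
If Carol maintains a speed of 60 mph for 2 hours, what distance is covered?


Use the formula: distance = speed x time
Speed = 60 mph, Time = 2 hours
60 x 2 = 120 miles

120 miles


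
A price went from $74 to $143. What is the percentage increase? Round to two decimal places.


Find the absolute change:
|143 - 74| = 69
Divide by original and multiply by 100:
69 / 74 x 100 = 93.2432...% ≈ 93.24%

93.24%


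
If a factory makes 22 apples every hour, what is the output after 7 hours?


Production rate: 22 apples per hour
Time: 7 hours
Total: 22 x 7 = 154 apples

154 apples


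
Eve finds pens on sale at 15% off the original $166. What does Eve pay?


Calculate the discount amount:
15% of $166 = $24.90
Subtract from original:
$166 - $24.90 = $141.10

$141.10


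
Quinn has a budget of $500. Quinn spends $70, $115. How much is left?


Add up expenses:
$70 + $115 = $185
Subtract from budget:
$500 - $185 = $315

$315


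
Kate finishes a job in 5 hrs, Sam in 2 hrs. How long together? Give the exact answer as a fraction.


Kate's rate: 1/5 of the job per hour
Sam's rate: 1/2 of the job per hour
Combined rate: 1/5 + 1/2 = 7/10 per hour
Time = 1 / (7/10) = 10/7 hours (≈ 1.43 hours)

10/7 hours


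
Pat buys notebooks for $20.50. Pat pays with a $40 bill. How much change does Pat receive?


Start with the amount paid:
$40
Subtract the price:
$40 - $20.50 = $19.50

$19.50


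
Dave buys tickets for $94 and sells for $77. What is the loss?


Selling price = $77
Cost price = $94
Loss = cost price - selling price:
Loss = $94 - $77 = $17

$17


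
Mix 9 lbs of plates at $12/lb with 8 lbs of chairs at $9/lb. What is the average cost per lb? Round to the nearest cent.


Cost of plates:
9 x $12 = $108
Cost of chairs:
8 x $9 = $72
Total cost: $108 + $72 = $180
Total weight: 17 lbs
Average: $180 / 17 = $10.5882... ≈ $10.59/lb

$10.59/lb


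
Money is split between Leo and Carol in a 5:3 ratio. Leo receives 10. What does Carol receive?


Find the multiplier:
10 / 5 = 2
Apply to Carol's share:
3 x 2 = 6

6


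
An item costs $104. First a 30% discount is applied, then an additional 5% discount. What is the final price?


First discount:
30% of $104 = $31.20
Price after first discount:
$104 - $31.20 = $72.80
Second discount:
5% of $72.80 = $3.64
Final price:
$72.80 - $3.64 = $69.16

$69.16


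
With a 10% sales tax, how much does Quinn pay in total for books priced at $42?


Calculate the tax:
10% of $42 = $4.20
Add tax to price:
$42 + $4.20 = $46.20

$46.20


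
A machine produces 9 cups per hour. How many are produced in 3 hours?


Production rate: 9 cups per hour
Time: 3 hours
Total: 9 x 3 = 27 cups

27 cups


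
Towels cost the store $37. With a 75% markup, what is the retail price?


Calculate the markup amount:
75% of $37 = $27.75
Add to cost:
$37 + $27.75 = $64.75

$64.75


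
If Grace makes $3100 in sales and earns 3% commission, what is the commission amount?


Convert rate to decimal:
3% = 0.03
Multiply by sales:
$3100 x 0.03 = $93

$93


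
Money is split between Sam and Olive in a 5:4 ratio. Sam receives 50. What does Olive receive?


Find the multiplier:
50 / 5 = 10
Apply to Olive's share:
4 x 10 = 40

40


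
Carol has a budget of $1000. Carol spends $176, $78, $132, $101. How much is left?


Add up expenses:
$176 + $78 + $132 + $101 = $487
Subtract from budget:
$1000 - $487 = $513

$513


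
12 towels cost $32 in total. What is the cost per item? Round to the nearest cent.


Total cost: $32
Number of items: 12
Unit price: $32 / 12 = $2.6666... ≈ $2.67

$2.67


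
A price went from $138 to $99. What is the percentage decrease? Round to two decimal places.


Find the absolute change:
|99 - 138| = 39
Divide by original and multiply by 100:
39 / 138 x 100 = 28.2608...% ≈ 28.26%

28.26%


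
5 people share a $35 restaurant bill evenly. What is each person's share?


Total bill: $35
Number of people: 5
Each pays: $35 / 5 = $7

$7


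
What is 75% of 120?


Convert percentage to decimal:
75% = 0.75
Multiply:
120 x 0.75 = 90

90


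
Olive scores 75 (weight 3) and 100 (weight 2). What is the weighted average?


Weighted sum:
3 x 75 + 2 x 100 = 425
Total weight:
3 + 2 = 5
Weighted average:
425 / 5 = 85

85


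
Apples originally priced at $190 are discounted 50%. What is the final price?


Calculate the discount amount:
50% of $190 = $95
Subtract from original:
$190 - $95 = $95

$95


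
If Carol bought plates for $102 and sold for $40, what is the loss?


Selling price = $40
Cost price = $102
Loss = cost price - selling price:
Loss = $102 - $40 = $62

$62


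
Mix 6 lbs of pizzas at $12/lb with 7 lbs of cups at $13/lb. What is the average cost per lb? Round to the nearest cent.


Cost of pizzas:
6 x $12 = $72
Cost of cups:
7 x $13 = $91
Total cost: $72 + $91 = $163
Total weight: 13 lbs
Average: $163 / 13 = $12.5384... ≈ $12.54/lb

$12.54/lb


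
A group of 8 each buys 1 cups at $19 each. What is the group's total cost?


Cost per person:
1 x $19 = $19
Group total:
8 x $19 = $152

$152


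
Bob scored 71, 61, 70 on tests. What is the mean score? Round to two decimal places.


Add the scores:
71 + 61 + 70 = 202
Divide by the number of tests:
202 / 3 = 67.3333... ≈ 67.33

67.33


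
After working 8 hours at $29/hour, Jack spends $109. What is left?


Calculate earnings:
8 x $29 = $232
Subtract spending:
$232 - $109 = $123

$123


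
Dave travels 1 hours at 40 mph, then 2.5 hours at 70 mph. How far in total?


Leg 1 distance:
40 x 1 = 40 miles
Leg 2 distance:
70 x 2.5 = 175 miles
Total distance:
40 + 175 = 215 miles

215 miles


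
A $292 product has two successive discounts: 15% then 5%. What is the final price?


First discount:
15% of $292 = $43.80
Price after first discount:
$292 - $43.80 = $248.20
Second discount:
5% of $248.20 = $12.41
Final price:
$248.20 - $12.41 = $235.79

$235.79


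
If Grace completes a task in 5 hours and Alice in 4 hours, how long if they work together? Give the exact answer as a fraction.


Grace's rate: 1/5 of the job per hour
Alice's rate: 1/4 of the job per hour
Combined rate: 1/5 + 1/4 = 9/20 per hour
Time = 1 / (9/20) = 20/9 hours (≈ 2.22 hours)

20/9 hours


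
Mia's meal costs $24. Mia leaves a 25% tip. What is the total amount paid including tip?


Calculate the tip:
25% of $24 = $6
Add tip to meal cost:
$24 + $6 = $30

$30


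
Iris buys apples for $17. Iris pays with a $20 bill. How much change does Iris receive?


Start with the amount paid:
$20
Subtract the price:
$20 - $17 = $3

$3


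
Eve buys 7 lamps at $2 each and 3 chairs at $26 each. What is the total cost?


Cost of lamps:
7 x $2 = $14
Cost of chairs:
3 x $26 = $78
Add both:
$14 + $78 = $92

$92


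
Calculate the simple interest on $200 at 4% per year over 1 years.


Use the formula I = P x R x T / 100
P x R x T = 200 x 4 x 1 = 800
I = 800 / 100 = $8

$8


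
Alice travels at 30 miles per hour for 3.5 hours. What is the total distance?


Use the formula: distance = speed x time
Speed = 30 mph, Time = 3.5 hours
30 x 3.5 = 105 miles

105 miles


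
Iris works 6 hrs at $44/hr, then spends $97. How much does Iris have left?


Calculate earnings:
6 x $44 = $264
Subtract spending:
$264 - $97 = $167

$167


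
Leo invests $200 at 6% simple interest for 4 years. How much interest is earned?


Use the formula I = P x R x T / 100
P x R x T = 200 x 6 x 4 = 4800
I = 4800 / 100 = $48

$48


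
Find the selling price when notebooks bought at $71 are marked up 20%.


Calculate the markup amount:
20% of $71 = $14.20
Add to cost:
$71 + $14.20 = $85.20

$85.20


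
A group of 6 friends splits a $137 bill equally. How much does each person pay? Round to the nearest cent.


Total bill: $137
Number of people: 6
Each pays: $137 / 6 = $22.8333... ≈ $22.83

$22.83


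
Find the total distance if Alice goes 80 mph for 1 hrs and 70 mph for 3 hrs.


Leg 1 distance:
80 x 1 = 80 miles
Leg 2 distance:
70 x 3 = 210 miles
Total distance:
80 + 210 = 290 miles

290 miles


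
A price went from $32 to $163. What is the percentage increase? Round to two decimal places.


Find the absolute change:
|163 - 32| = 131
Divide by original and multiply by 100:
131 / 32 x 100 = 409.375% ≈ 409.38%

409.38%


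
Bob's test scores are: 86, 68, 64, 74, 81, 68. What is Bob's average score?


Add the scores:
86 + 68 + 64 + 74 + 81 + 68 = 441
Divide by the number of tests:
441 / 6 = 73.5

73.5


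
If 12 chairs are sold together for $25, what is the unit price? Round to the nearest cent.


Total cost: $25
Number of items: 12
Unit price: $25 / 12 = $2.0833... ≈ $2.08

$2.08


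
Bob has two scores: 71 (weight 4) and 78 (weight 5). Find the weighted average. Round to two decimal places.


Weighted sum:
4 x 71 + 5 x 78 = 674
Total weight:
4 + 5 = 9
Weighted average:
674 / 9 = 74.8888... ≈ 74.89

74.89


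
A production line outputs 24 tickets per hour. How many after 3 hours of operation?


Production rate: 24 tickets per hour
Time: 3 hours
Total: 24 x 3 = 72 tickets

72 tickets


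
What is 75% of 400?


Convert percentage to decimal:
75% = 0.75
Multiply:
400 x 0.75 = 300

300


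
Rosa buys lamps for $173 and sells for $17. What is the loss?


Selling price = $17
Cost price = $173
Loss = cost price - selling price:
Loss = $173 - $17 = $156

$156


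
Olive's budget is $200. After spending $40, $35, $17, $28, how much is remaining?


Add up expenses:
$40 + $35 + $17 + $28 = $120
Subtract from budget:
$200 - $120 = $80

$80


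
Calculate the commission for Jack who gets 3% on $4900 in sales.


Convert rate to decimal:
3% = 0.03
Multiply by sales:
$4900 x 0.03 = $147

$147


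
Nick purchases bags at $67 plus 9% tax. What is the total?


Calculate the tax:
9% of $67 = $6.03
Add tax to price:
$67 + $6.03 = $73.03

$73.03


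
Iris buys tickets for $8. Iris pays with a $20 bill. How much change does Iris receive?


Start with the amount paid:
$20
Subtract the price:
$20 - $8 = $12

$12


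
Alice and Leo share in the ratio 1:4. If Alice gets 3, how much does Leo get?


Find the multiplier:
3 / 1 = 3
Apply to Leo's share:
4 x 3 = 12

12


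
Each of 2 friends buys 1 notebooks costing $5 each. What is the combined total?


Cost per person:
1 x $5 = $5
Group total:
2 x $5 = $10

$10


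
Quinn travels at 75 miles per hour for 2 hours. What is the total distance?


Use the formula: distance = speed x time
Speed = 75 mph, Time = 2 hours
75 x 2 = 150 miles

150 miles


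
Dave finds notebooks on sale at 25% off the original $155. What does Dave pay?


Calculate the discount amount:
25% of $155 = $38.75
Subtract from original:
$155 - $38.75 = $116.25

$116.25


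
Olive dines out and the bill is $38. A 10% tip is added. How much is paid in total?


Calculate the tip:
10% of $38 = $3.80
Add tip to meal cost:
$38 + $3.80 = $41.80

$41.80


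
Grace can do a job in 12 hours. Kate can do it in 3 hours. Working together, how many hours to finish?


Grace's rate: 1/12 of the job per hour
Kate's rate: 1/3 of the job per hour
Combined rate: 1/12 + 1/3 = 5/12 per hour
Time = 1 / (5/12) = 12/5 = 2.4 hours

2.4 hours


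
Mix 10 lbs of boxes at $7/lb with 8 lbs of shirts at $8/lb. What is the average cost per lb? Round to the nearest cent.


Cost of boxes:
10 x $7 = $70
Cost of shirts:
8 x $8 = $64
Total cost: $70 + $64 = $134
Total weight: 18 lbs
Average: $134 / 18 = $7.4444... ≈ $7.44/lb

$7.44/lb


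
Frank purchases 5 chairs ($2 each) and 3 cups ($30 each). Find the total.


Cost of chairs:
5 x $2 = $10
Cost of cups:
3 x $30 = $90
Add both:
$10 + $90 = $100

$100


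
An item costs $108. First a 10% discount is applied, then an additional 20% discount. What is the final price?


First discount:
10% of $108 = $10.80
Price after first discount:
$108 - $10.80 = $97.20
Second discount:
20% of $97.20 = $19.44
Final price:
$97.20 - $19.44 = $77.76

$77.76


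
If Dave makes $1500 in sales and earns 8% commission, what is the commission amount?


Convert rate to decimal:
8% = 0.08
Multiply by sales:
$1500 x 0.08 = $120

$120


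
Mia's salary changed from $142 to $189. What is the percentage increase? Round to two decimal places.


Find the absolute change:
|189 - 142| = 47
Divide by original and multiply by 100:
47 / 142 x 100 = 33.0985...% ≈ 33.1%

33.1%


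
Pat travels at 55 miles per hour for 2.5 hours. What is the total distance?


Use the formula: distance = speed x time
Speed = 55 mph, Time = 2.5 hours
55 x 2.5 = 137.5 miles

137.5 miles


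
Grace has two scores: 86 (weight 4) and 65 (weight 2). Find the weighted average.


Weighted sum:
4 x 86 + 2 x 65 = 474
Total weight:
4 + 2 = 6
Weighted average:
474 / 6 = 79

79


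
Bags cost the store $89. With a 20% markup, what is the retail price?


Calculate the markup amount:
20% of $89 = $17.80
Add to cost:
$89 + $17.80 = $106.80

$106.80


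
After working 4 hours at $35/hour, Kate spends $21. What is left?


Calculate earnings:
4 x $35 = $140
Subtract spending:
$140 - $21 = $119

$119


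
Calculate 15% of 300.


Convert percentage to decimal:
15% = 0.15
Multiply:
300 x 0.15 = 45

45


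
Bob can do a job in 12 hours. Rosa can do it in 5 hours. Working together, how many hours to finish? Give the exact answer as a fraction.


Bob's rate: 1/12 of the job per hour
Rosa's rate: 1/5 of the job per hour
Combined rate: 1/12 + 1/5 = 17/60 per hour
Time = 1 / (17/60) = 60/17 hours (≈ 3.53 hours)

60/17 hours


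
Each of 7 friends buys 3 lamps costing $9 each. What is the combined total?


Cost per person:
3 x $9 = $27
Group total:
7 x $27 = $189

$189


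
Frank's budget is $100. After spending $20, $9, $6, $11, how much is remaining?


Add up expenses:
$20 + $9 + $6 + $11 = $46
Subtract from budget:
$100 - $46 = $54

$54


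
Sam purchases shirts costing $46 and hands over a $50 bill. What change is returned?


Start with the amount paid:
$50
Subtract the price:
$50 - $46 = $4

$4


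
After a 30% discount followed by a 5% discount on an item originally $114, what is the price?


First discount:
30% of $114 = $34.20
Price after first discount:
$114 - $34.20 = $79.80
Second discount:
5% of $79.80 = $3.99
Final price:
$79.80 - $3.99 = $75.81

$75.81


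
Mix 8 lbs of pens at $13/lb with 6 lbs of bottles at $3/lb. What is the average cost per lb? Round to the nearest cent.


Cost of pens:
8 x $13 = $104
Cost of bottles:
6 x $3 = $18
Total cost: $104 + $18 = $122
Total weight: 14 lbs
Average: $122 / 14 = $8.7142... ≈ $8.71/lb

$8.71/lb


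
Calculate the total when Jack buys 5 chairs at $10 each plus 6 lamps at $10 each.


Cost of chairs:
5 x $10 = $50
Cost of lamps:
6 x $10 = $60
Add both:
$50 + $60 = $110

$110


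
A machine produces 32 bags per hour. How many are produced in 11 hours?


Production rate: 32 bags per hour
Time: 11 hours
Total: 32 x 11 = 352 bags

352 bags


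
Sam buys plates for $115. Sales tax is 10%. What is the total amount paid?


Calculate the tax:
10% of $115 = $11.50
Add tax to price:
$115 + $11.50 = $126.50

$126.50


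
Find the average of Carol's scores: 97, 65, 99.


Add the scores:
97 + 65 + 99 = 261
Divide by the number of tests:
261 / 3 = 87

87
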